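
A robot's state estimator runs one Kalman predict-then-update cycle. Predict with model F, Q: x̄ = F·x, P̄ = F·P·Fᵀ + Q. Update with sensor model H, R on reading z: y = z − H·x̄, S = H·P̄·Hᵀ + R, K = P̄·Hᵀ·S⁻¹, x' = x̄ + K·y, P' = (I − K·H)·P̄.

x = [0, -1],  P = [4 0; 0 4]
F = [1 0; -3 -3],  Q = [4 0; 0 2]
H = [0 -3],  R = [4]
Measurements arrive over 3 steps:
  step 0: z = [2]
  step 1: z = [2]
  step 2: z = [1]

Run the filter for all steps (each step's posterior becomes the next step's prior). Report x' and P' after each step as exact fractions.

step 0: x' = [198/335, -216/335], P' = [2032/335 -24/335; -24/335 148/335]
step 1: x' = [75654/90031, -59466/90031], P' = [418764/90031 -12048/90031; -12048/90031 39716/90031]
step 2: x' = [14483880/18582893, -6231405/18582893], P' = [86354336/18582893 -2440296/18582893; -2440296/18582893 8179036/18582893]

step 0: x̄ = F·x = [0, 3]
step 0: P̄ = F·P·Fᵀ + Q = [8 -12; -12 74]
step 0: y = z − H·x̄ = [11]
step 0: S = H·P̄·Hᵀ + R = [670]
step 0: K = P̄·Hᵀ·S⁻¹ = [18/335; -111/335]
step 0: x' = x̄ + K·y = [198/335, -216/335]
step 0: P' = (I − K·H)·P̄ = [2032/335 -24/335; -24/335 148/335]
step 1: x̄ = F·x = [198/335, 54/335]
step 1: P̄ = F·P·Fᵀ + Q = [3372/335 -6024/335; -6024/335 19858/335]
step 1: y = z − H·x̄ = [832/335]
step 1: S = H·P̄·Hᵀ + R = [180062/335]
step 1: K = P̄·Hᵀ·S⁻¹ = [9036/90031; -29787/90031]
step 1: x' = x̄ + K·y = [75654/90031, -59466/90031]
step 1: P' = (I − K·H)·P̄ = [418764/90031 -12048/90031; -12048/90031 39716/90031]
step 2: x̄ = F·x = [75654/90031, -48564/90031]
step 2: P̄ = F·P·Fᵀ + Q = [778888/90031 -1220148/90031; -1220148/90031 4089518/90031]
step 2: y = z − H·x̄ = [-55661/90031]
step 2: S = H·P̄·Hᵀ + R = [37165786/90031]
step 2: K = P̄·Hᵀ·S⁻¹ = [1830222/18582893; -6134277/18582893]
step 2: x' = x̄ + K·y = [14483880/18582893, -6231405/18582893]
step 2: P' = (I − K·H)·P̄ = [86354336/18582893 -2440296/18582893; -2440296/18582893 8179036/18582893]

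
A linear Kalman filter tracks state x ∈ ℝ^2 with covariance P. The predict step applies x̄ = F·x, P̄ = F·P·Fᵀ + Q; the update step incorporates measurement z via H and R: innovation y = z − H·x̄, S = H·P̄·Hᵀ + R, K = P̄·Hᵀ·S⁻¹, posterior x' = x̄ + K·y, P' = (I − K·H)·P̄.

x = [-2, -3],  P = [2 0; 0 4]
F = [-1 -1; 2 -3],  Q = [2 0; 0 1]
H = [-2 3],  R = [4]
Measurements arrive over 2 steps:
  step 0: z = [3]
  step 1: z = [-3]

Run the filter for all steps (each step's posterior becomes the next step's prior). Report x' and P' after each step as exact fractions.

step 0: x̄ = F·x = [5, 5]
step 0: P̄ = F·P·Fᵀ + Q = [8 8; 8 45]
step 0: y = z − H·x̄ = [-2]
step 0: S = H·P̄·Hᵀ + R = [345]
step 0: K = P̄·Hᵀ·S⁻¹ = [8/345; 119/345]
step 0: x' = x̄ + K·y = [1709/345, 1487/345]
step 0: P' = (I − K·H)·P̄ = [2696/345 1808/345; 1808/345 1364/345]
step 1: x̄ = F·x = [-3196/345, -1043/345]
step 1: P̄ = F·P·Fᵀ + Q = [8366/345 508/345; 508/345 1709/345]
step 1: y = z − H·x̄ = [-4298/345]
step 1: S = H·P̄·Hᵀ + R = [44129/345]
step 1: K = P̄·Hᵀ·S⁻¹ = [-15208/44129; 4111/44129]
step 1: x' = x̄ + K·y = [-219340/44129, -184625/44129]
step 1: P' = (I − K·H)·P̄ = [399710/44129 246196/44129; 246196/44129 169612/44129]

step 0: x' = [1709/345, 1487/345], P' = [2696/345 1808/345; 1808/345 1364/345]
step 1: x' = [-219340/44129, -184625/44129], P' = [399710/44129 246196/44129; 246196/44129 169612/44129]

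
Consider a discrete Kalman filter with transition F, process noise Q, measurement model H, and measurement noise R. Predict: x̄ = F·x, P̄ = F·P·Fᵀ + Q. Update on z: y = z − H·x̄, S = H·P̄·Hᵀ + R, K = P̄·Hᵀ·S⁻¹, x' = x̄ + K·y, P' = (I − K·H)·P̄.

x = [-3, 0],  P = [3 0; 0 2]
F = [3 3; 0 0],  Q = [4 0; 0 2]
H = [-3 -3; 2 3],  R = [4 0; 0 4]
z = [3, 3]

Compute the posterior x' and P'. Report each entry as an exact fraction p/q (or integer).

x' = [-732/359, 549/359]
P' = [784/359 -588/359; -588/359 2564/1795]

x̄ = F·x = [-9, 0]
P̄ = F·P·Fᵀ + Q = [49 0; 0 2]
y = z − H·x̄ = [-24, 21]
S = H·P̄·Hᵀ + R = [463 -312; -312 218]
K = P̄·Hᵀ·S⁻¹ = [-147/359 -49/359; 282/1795 453/1795]
x' = x̄ + K·y = [-732/359, 549/359]
P' = (I − K·H)·P̄ = [784/359 -588/359; -588/359 2564/1795]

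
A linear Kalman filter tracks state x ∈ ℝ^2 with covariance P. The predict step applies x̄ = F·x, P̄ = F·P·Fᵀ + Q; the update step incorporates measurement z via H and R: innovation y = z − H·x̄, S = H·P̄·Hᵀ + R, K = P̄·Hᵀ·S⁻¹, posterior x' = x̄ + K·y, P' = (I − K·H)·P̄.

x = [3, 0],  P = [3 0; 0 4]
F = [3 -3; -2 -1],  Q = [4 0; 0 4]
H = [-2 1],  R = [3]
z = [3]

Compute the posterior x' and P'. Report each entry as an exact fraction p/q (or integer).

x̄ = F·x = [9, -6]
P̄ = F·P·Fᵀ + Q = [67 -6; -6 20]
y = z − H·x̄ = [27]
S = H·P̄·Hᵀ + R = [315]
K = P̄·Hᵀ·S⁻¹ = [-4/9; 32/315]
x' = x̄ + K·y = [-3, -114/35]
P' = (I − K·H)·P̄ = [43/9 74/9; 74/9 5276/315]

x' = [-3, -114/35]
P' = [43/9 74/9; 74/9 5276/315]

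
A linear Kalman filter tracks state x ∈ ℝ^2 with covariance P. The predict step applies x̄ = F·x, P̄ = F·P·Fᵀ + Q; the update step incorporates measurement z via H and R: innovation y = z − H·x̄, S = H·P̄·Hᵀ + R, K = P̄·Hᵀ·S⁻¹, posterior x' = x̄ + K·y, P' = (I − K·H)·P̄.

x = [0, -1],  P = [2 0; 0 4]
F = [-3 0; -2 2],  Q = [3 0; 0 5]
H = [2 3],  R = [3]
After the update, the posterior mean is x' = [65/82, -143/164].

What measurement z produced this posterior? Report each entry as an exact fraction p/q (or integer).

x̄ = F·x = [0, -2]
P̄ = F·P·Fᵀ + Q = [21 12; 12 29]
S = H·P̄·Hᵀ + R = [492]
K = P̄·Hᵀ·S⁻¹ = [13/82; 37/164]
x' − x̄ = [65/82, 185/164] = K·y
y = (KᵀK)⁻¹·Kᵀ·(x' − x̄) = [5]
z = y + H·x̄ = [5] + [-6] = [-1]

z = [-1]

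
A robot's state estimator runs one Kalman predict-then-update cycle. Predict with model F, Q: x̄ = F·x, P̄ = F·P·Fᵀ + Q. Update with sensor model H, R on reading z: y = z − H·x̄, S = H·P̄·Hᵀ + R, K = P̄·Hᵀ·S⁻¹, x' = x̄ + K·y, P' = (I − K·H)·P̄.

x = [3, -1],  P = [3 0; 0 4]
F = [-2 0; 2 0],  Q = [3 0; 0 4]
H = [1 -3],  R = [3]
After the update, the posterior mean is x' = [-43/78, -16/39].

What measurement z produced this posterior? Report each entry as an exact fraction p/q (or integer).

x̄ = F·x = [-6, 6]
P̄ = F·P·Fᵀ + Q = [15 -12; -12 16]
S = H·P̄·Hᵀ + R = [234]
K = P̄·Hᵀ·S⁻¹ = [17/78; -10/39]
x' − x̄ = [425/78, -250/39] = K·y
y = (KᵀK)⁻¹·Kᵀ·(x' − x̄) = [25]
z = y + H·x̄ = [25] + [-24] = [1]

z = [1]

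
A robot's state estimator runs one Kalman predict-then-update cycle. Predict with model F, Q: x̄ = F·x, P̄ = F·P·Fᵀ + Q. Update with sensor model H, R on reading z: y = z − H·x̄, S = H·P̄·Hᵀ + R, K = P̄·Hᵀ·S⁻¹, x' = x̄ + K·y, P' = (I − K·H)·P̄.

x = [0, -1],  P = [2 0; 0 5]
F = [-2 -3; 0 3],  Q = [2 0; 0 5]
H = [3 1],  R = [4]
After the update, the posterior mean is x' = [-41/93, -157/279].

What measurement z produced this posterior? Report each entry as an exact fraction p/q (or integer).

z = [-2]

x̄ = F·x = [3, -3]
P̄ = F·P·Fᵀ + Q = [55 -45; -45 50]
S = H·P̄·Hᵀ + R = [279]
K = P̄·Hᵀ·S⁻¹ = [40/93; -85/279]
x' − x̄ = [-320/93, 680/279] = K·y
y = (KᵀK)⁻¹·Kᵀ·(x' − x̄) = [-8]
z = y + H·x̄ = [-8] + [6] = [-2]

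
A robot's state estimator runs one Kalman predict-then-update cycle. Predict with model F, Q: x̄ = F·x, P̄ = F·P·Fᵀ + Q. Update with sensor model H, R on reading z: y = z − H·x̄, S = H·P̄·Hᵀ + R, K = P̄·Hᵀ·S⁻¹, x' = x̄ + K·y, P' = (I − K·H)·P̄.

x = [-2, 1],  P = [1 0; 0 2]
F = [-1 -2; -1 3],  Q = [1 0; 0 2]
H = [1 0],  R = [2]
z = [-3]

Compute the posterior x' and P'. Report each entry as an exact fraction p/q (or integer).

x' = [-5/2, 31/4]
P' = [5/3 -11/6; -11/6 131/12]

x̄ = F·x = [0, 5]
P̄ = F·P·Fᵀ + Q = [10 -11; -11 21]
y = z − H·x̄ = [-3]
S = H·P̄·Hᵀ + R = [12]
K = P̄·Hᵀ·S⁻¹ = [5/6; -11/12]
x' = x̄ + K·y = [-5/2, 31/4]
P' = (I − K·H)·P̄ = [5/3 -11/6; -11/6 131/12]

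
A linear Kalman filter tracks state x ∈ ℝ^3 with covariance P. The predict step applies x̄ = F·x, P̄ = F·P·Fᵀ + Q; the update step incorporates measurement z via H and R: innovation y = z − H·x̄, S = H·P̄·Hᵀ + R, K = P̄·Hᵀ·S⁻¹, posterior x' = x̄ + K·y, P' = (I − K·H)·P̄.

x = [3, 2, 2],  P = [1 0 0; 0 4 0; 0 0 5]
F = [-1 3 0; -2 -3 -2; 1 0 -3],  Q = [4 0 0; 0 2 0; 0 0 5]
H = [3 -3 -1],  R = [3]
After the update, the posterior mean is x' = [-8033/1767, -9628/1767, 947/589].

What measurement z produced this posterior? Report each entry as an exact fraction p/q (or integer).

x̄ = F·x = [3, -16, -3]
P̄ = F·P·Fᵀ + Q = [41 -34 -1; -34 62 28; -1 28 51]
S = H·P̄·Hᵀ + R = [1767]
K = P̄·Hᵀ·S⁻¹ = [226/1767; -316/1767; -46/589]
x' − x̄ = [-13334/1767, 18644/1767, 2714/589] = K·y
y = (KᵀK)⁻¹·Kᵀ·(x' − x̄) = [-59]
z = y + H·x̄ = [-59] + [60] = [1]

z = [1]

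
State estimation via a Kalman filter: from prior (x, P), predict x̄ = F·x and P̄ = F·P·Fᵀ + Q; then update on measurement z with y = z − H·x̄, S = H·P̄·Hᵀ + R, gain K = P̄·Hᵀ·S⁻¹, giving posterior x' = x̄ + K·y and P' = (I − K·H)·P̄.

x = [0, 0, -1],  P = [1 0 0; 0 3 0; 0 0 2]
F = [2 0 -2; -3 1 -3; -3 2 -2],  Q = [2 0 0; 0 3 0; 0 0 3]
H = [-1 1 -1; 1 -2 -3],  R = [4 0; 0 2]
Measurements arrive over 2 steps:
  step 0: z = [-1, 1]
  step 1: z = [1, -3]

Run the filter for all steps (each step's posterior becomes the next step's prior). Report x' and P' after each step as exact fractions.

step 0: x̄ = F·x = [2, 3, 2]
step 0: P̄ = F·P·Fᵀ + Q = [14 6 2; 6 33 27; 2 27 32]
step 0: y = z − H·x̄ = [0, 11]
step 0: S = H·P̄·Hᵀ + R = [21 11; 11 724]
step 0: K = P̄·Hᵀ·S⁻¹ = [-7196/15083 26/15083; 1551/15083 -2961/15083; -3440/15083 -3031/15083]
step 0: x' = x̄ + K·y = [30452/15083, 12678/15083, -3175/15083]
step 0: P' = (I − K·H)·P̄ = [139306/15083 94164/15083 -16358/15083; 94164/15083 80238/15083 -20130/15083; -16358/15083 -20130/15083 9988/15083]
step 1: x̄ = F·x = [67254/15083, -69153/15083, -59650/15083]
step 1: P̄ = F·P·Fᵀ + Q = [758206/15083 -547320/15083 -371424/15083; -547320/15083 730485/15083 542352/15083; -371424/15083 542352/15083 494683/15083]
step 1: y = z − H·x̄ = [91840/15083, -429759/15083]
step 1: S = H·P̄·Hᵀ + R = [1310794/15083 -3662287/15083; -3662287/15083 19088507/15083]
step 1: K = P̄·Hᵀ·S⁻¹ = [-461723456/769658183 31050246/769658183; 6866949/109951169 -19622373/109951169; -26216008/109951169 -21965387/109951169]
step 1: x' = x̄ + K·y = [-264285184/769658183, 96804270/109951169, 31396761/109951169]
step 1: P' = (I − K·H)·P̄ = [3986800026/769658183 295554804/109951169 -10146082/109951169; 295554804/109951169 260773470/109951169 -62249130/109951169; -10146082/109951169 -62249130/109951169 52760984/109951169]

step 0: x' = [30452/15083, 12678/15083, -3175/15083], P' = [139306/15083 94164/15083 -16358/15083; 94164/15083 80238/15083 -20130/15083; -16358/15083 -20130/15083 9988/15083]
step 1: x' = [-264285184/769658183, 96804270/109951169, 31396761/109951169], P' = [3986800026/769658183 295554804/109951169 -10146082/109951169; 295554804/109951169 260773470/109951169 -62249130/109951169; -10146082/109951169 -62249130/109951169 52760984/109951169]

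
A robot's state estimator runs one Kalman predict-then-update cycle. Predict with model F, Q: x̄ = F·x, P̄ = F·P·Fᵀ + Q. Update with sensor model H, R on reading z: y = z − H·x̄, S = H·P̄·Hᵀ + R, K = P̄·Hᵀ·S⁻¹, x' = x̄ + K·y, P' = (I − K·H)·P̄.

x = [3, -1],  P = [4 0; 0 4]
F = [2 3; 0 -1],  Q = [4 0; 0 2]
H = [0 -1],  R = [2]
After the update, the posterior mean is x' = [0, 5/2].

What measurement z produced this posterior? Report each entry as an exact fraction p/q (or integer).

z = [-3]

x̄ = F·x = [3, 1]
P̄ = F·P·Fᵀ + Q = [56 -12; -12 6]
S = H·P̄·Hᵀ + R = [8]
K = P̄·Hᵀ·S⁻¹ = [3/2; -3/4]
x' − x̄ = [-3, 3/2] = K·y
y = (KᵀK)⁻¹·Kᵀ·(x' − x̄) = [-2]
z = y + H·x̄ = [-2] + [-1] = [-3]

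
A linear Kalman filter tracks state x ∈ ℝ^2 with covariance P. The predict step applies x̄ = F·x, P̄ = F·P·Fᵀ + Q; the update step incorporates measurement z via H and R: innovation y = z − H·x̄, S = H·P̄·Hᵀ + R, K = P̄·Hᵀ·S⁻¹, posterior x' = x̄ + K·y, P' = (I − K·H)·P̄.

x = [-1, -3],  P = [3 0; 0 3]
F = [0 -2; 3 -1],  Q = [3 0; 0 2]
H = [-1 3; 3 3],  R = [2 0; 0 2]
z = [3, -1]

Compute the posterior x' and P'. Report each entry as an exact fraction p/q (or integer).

x̄ = F·x = [6, 0]
P̄ = F·P·Fᵀ + Q = [15 6; 6 32]
y = z − H·x̄ = [9, -19]
S = H·P̄·Hᵀ + R = [269 279; 279 533]
K = P̄·Hᵀ·S⁻¹ = [-7989/32768 8055/32768; 4041/16384 1389/16384]
x' = x̄ + K·y = [-14169/16384, 4989/8192]
P' = (I − K·H)·P̄ = [4011/16384 -663/8192; -663/8192 563/4096]

x' = [-14169/16384, 4989/8192]
P' = [4011/16384 -663/8192; -663/8192 563/4096]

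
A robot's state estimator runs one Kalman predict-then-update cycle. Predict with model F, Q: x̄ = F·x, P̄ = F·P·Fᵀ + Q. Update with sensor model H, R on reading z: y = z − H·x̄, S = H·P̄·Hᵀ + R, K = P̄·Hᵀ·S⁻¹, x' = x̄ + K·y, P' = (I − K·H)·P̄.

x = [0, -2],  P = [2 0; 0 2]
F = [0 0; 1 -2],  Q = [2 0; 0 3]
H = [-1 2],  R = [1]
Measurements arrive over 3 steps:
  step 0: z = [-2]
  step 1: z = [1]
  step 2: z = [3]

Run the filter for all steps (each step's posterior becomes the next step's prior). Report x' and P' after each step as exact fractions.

step 0: x̄ = F·x = [0, 4]
step 0: P̄ = F·P·Fᵀ + Q = [2 0; 0 13]
step 0: y = z − H·x̄ = [-10]
step 0: S = H·P̄·Hᵀ + R = [55]
step 0: K = P̄·Hᵀ·S⁻¹ = [-2/55; 26/55]
step 0: x' = x̄ + K·y = [4/11, -8/11]
step 0: P' = (I − K·H)·P̄ = [106/55 52/55; 52/55 39/55]
step 1: x̄ = F·x = [0, 20/11]
step 1: P̄ = F·P·Fᵀ + Q = [2 0; 0 219/55]
step 1: y = z − H·x̄ = [-29/11]
step 1: S = H·P̄·Hᵀ + R = [1041/55]
step 1: K = P̄·Hᵀ·S⁻¹ = [-110/1041; 146/347]
step 1: x' = x̄ + K·y = [290/1041, 246/347]
step 1: P' = (I − K·H)·P̄ = [1862/1041 292/347; 292/347 219/347]
step 2: x̄ = F·x = [0, -1186/1041]
step 2: P̄ = F·P·Fᵀ + Q = [2 0; 0 4109/1041]
step 2: y = z − H·x̄ = [5495/1041]
step 2: S = H·P̄·Hᵀ + R = [19559/1041]
step 2: K = P̄·Hᵀ·S⁻¹ = [-2082/19559; 8218/19559]
step 2: x' = x̄ + K·y = [-10990/19559, 21096/19559]
step 2: P' = (I − K·H)·P̄ = [34954/19559 16436/19559; 16436/19559 12327/19559]

step 0: x' = [4/11, -8/11], P' = [106/55 52/55; 52/55 39/55]
step 1: x' = [290/1041, 246/347], P' = [1862/1041 292/347; 292/347 219/347]
step 2: x' = [-10990/19559, 21096/19559], P' = [34954/19559 16436/19559; 16436/19559 12327/19559]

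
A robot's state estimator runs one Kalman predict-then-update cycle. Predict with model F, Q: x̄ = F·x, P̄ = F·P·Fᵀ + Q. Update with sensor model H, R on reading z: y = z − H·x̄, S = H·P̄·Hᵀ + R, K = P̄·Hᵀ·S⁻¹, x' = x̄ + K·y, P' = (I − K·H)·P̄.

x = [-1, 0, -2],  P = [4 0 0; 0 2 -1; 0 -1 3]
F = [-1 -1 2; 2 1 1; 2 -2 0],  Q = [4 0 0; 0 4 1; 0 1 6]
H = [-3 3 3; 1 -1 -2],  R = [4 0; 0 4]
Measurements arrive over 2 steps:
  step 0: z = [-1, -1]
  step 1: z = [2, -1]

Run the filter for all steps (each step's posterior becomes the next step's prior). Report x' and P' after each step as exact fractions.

step 0: x' = [-13891/6387, -20288/6387, 1572/2129], P' = [200276/19161 130960/19161 19840/6387; 130960/19161 142928/19161 -2740/6387; 19840/6387 -2740/6387 6920/2129]
step 1: x' = [116684915/106916703, 196382908/320750109, 335534395/320750109], P' = [928746728/106916703 1476718216/320750109 1148183776/320750109; 1476718216/320750109 4973890964/962250327 -283729444/962250327; 1148183776/320750109 -283729444/962250327 3400048952/962250327]

step 0: x̄ = F·x = [-3, -4, -2]
step 0: P̄ = F·P·Fᵀ + Q = [26 -5 0; -5 23 15; 0 15 30]
step 0: y = z − H·x̄ = [8, -6]
step 0: S = H·P̄·Hᵀ + R = [1075 -492; -492 243]
step 0: K = P̄·Hᵀ·S⁻¹ = [-2449/6387 -12431/19161; 937/6387 1118/19161; -455/2129 -4735/6387]
step 0: x' = x̄ + K·y = [-13891/6387, -20288/6387, 1572/2129]
step 0: P' = (I − K·H)·P̄ = [200276/19161 130960/19161 19840/6387; 130960/19161 142928/19161 -2740/6387; 19840/6387 -2740/6387 6920/2129]
step 1: x̄ = F·x = [14537/2129, -43354/6387, 12794/6387]
step 1: P̄ = F·P·Fᵀ + Q = [80632/2129 -213820/6387 52088/6387; -213820/6387 1828436/19161 407969/19161; 52088/6387 407969/19161 440102/19161]
step 1: y = z − H·x̄ = [78429/2129, -22588/2129]
step 1: S = H·P̄·Hᵀ + R = [4789072/2129 -1824121/2129; -1824121/2129 742324/2129]
step 1: K = P̄·Hᵀ·S⁻¹ = [-40334548/106916703 -82237132/106916703; 65001718/320750109 1976881/320750109; -82057955/320750109 -255984761/320750109]
step 1: x' = x̄ + K·y = [116684915/106916703, 196382908/320750109, 335534395/320750109]
step 1: P' = (I − K·H)·P̄ = [928746728/106916703 1476718216/320750109 1148183776/320750109; 1476718216/320750109 4973890964/962250327 -283729444/962250327; 1148183776/320750109 -283729444/962250327 3400048952/962250327]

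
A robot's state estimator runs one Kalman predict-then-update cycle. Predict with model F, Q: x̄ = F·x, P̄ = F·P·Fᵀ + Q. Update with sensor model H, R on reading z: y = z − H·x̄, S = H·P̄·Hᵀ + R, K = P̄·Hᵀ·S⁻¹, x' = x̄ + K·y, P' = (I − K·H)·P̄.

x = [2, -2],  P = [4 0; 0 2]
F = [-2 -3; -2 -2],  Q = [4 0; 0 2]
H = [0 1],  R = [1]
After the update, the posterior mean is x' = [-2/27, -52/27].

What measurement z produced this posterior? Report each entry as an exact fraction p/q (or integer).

z = [-2]

x̄ = F·x = [2, 0]
P̄ = F·P·Fᵀ + Q = [38 28; 28 26]
S = H·P̄·Hᵀ + R = [27]
K = P̄·Hᵀ·S⁻¹ = [28/27; 26/27]
x' − x̄ = [-56/27, -52/27] = K·y
y = (KᵀK)⁻¹·Kᵀ·(x' − x̄) = [-2]
z = y + H·x̄ = [-2] + [0] = [-2]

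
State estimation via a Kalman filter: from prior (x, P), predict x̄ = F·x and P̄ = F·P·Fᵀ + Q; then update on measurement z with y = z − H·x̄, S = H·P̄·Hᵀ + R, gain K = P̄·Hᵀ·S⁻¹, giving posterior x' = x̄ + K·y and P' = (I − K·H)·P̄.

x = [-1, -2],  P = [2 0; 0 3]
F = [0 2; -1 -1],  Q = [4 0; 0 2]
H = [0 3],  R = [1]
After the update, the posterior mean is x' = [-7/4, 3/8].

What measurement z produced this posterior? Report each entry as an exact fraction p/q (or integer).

x̄ = F·x = [-4, 3]
P̄ = F·P·Fᵀ + Q = [16 -6; -6 7]
S = H·P̄·Hᵀ + R = [64]
K = P̄·Hᵀ·S⁻¹ = [-9/32; 21/64]
x' − x̄ = [9/4, -21/8] = K·y
y = (KᵀK)⁻¹·Kᵀ·(x' − x̄) = [-8]
z = y + H·x̄ = [-8] + [9] = [1]

z = [1]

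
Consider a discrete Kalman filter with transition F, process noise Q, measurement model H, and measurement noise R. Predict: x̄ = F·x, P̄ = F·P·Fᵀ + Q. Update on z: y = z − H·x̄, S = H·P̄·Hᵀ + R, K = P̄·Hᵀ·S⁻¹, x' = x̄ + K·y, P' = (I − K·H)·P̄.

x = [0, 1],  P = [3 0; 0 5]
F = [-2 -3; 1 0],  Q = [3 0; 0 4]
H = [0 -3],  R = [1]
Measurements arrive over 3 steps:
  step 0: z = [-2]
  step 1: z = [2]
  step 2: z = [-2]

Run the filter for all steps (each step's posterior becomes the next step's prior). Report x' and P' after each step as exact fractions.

step 0: x' = [-57/16, 21/32], P' = [879/16 -3/32; -3/32 7/64]
step 1: x' = [-1857/8503, -5715/8503], P' = [653175/34012 -3507/17006; -3507/17006 943/8503]
step 2: x' = [7269891/7137019, 4727910/7137019], P' = [121973169/7137019 -1285308/7137019; -1285308/7137019 789223/7137019]

step 0: x̄ = F·x = [-3, 0]
step 0: P̄ = F·P·Fᵀ + Q = [60 -6; -6 7]
step 0: y = z − H·x̄ = [-2]
step 0: S = H·P̄·Hᵀ + R = [64]
step 0: K = P̄·Hᵀ·S⁻¹ = [9/32; -21/64]
step 0: x' = x̄ + K·y = [-57/16, 21/32]
step 0: P' = (I − K·H)·P̄ = [879/16 -3/32; -3/32 7/64]
step 1: x̄ = F·x = [165/32, -57/16]
step 1: P̄ = F·P·Fᵀ + Q = [14247/64 -3507/32; -3507/32 943/16]
step 1: y = z − H·x̄ = [-139/16]
step 1: S = H·P̄·Hᵀ + R = [8503/16]
step 1: K = P̄·Hᵀ·S⁻¹ = [10521/17006; -2829/8503]
step 1: x' = x̄ + K·y = [-1857/8503, -5715/8503]
step 1: P' = (I − K·H)·P̄ = [653175/34012 -3507/17006; -3507/17006 943/8503]
step 2: x̄ = F·x = [20859/8503, -1857/8503]
step 2: P̄ = F·P·Fᵀ + Q = [666129/8503 -321327/8503; -321327/8503 789223/34012]
step 2: y = z − H·x̄ = [-22577/8503]
step 2: S = H·P̄·Hᵀ + R = [7137019/34012]
step 2: K = P̄·Hᵀ·S⁻¹ = [3855924/7137019; -2367669/7137019]
step 2: x' = x̄ + K·y = [7269891/7137019, 4727910/7137019]
step 2: P' = (I − K·H)·P̄ = [121973169/7137019 -1285308/7137019; -1285308/7137019 789223/7137019]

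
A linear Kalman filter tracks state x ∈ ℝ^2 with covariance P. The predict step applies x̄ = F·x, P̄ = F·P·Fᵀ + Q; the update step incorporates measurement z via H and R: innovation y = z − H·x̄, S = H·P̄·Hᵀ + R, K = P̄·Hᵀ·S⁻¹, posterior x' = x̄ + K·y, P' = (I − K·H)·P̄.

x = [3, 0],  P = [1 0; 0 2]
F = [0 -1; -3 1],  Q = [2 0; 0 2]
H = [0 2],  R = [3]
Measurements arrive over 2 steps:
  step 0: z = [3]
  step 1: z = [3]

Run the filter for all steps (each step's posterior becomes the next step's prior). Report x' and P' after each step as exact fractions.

step 0: x̄ = F·x = [0, -9]
step 0: P̄ = F·P·Fᵀ + Q = [4 -2; -2 13]
step 0: y = z − H·x̄ = [21]
step 0: S = H·P̄·Hᵀ + R = [55]
step 0: K = P̄·Hᵀ·S⁻¹ = [-4/55; 26/55]
step 0: x' = x̄ + K·y = [-84/55, 51/55]
step 0: P' = (I − K·H)·P̄ = [204/55 -6/55; -6/55 39/55]
step 1: x̄ = F·x = [-51/55, 303/55]
step 1: P̄ = F·P·Fᵀ + Q = [149/55 -57/55; -57/55 2021/55]
step 1: y = z − H·x̄ = [-441/55]
step 1: S = H·P̄·Hᵀ + R = [8249/55]
step 1: K = P̄·Hᵀ·S⁻¹ = [-114/8249; 4042/8249]
step 1: x' = x̄ + K·y = [-6735/8249, 13035/8249]
step 1: P' = (I − K·H)·P̄ = [22111/8249 -171/8249; -171/8249 6063/8249]

step 0: x' = [-84/55, 51/55], P' = [204/55 -6/55; -6/55 39/55]
step 1: x' = [-6735/8249, 13035/8249], P' = [22111/8249 -171/8249; -171/8249 6063/8249]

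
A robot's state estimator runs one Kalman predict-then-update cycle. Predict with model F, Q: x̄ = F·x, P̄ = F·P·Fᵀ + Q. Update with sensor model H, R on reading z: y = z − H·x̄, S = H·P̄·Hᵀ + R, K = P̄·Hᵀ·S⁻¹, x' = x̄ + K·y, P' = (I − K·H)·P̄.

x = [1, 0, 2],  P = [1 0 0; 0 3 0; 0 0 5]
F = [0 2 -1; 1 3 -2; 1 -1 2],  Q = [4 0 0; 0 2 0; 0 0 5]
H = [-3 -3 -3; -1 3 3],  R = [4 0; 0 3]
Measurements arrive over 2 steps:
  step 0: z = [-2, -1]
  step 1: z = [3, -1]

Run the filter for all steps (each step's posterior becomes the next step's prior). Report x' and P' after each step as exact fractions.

step 0: x' = [5287/8548, -3471/4274, 6851/8548], P' = [7203/17096 3731/8548 -9109/17096; 3731/8548 139949/12822 -280663/25644; -9109/17096 -280663/25644 573641/51288]
step 1: x' = [-56931951/101920703, -1219194767/917286327, 795709567/917286327], P' = [42942885/101920703 127863427/305762109 -156421718/305762109; 127863427/305762109 24166721941/2751858981 -24060175820/2751858981; -156421718/305762109 -24060175820/2751858981 24525252022/2751858981]

step 0: x̄ = F·x = [-2, -3, 5]
step 0: P̄ = F·P·Fᵀ + Q = [21 28 -16; 28 50 -28; -16 -28 29]
step 0: y = z − H·x̄ = [-2, -9]
step 0: S = H·P̄·Hᵀ + R = [616 -216; -216 159]
step 0: K = P̄·Hᵀ·S⁻¹ = [-4167/17096 -506/2137; -2607/8548 -1124/6411; 3753/17096 2678/6411]
step 0: x' = x̄ + K·y = [5287/8548, -3471/4274, 6851/8548]
step 0: P' = (I − K·H)·P̄ = [7203/17096 3731/8548 -9109/17096; 3731/8548 139949/12822 -280663/25644; -9109/17096 -280663/25644 573641/51288]
step 1: x̄ = F·x = [-20735/8548, -29241/8548, 25931/8548]
step 1: P̄ = F·P·Fᵀ + Q = [1754427/17096 2835813/17096 -1667135/17096; 2835813/17096 14436449/51288 -2799393/17096; -1667135/17096 -2799393/17096 1741211/17096]
step 1: y = z − H·x̄ = [-46491/8548, -19353/8548]
step 1: S = H·P̄·Hᵀ + R = [45485603/17096 -10339959/17096; -10339959/17096 3384819/17096]
step 1: K = P̄·Hᵀ·S⁻¹ = [-25067591/101920703 -71501176/305762109; -314329241/917286327 -277044160/2751858981; 235679815/917286327 934341356/2751858981]
step 1: x' = x̄ + K·y = [-56931951/101920703, -1219194767/917286327, 795709567/917286327]
step 1: P' = (I − K·H)·P̄ = [42942885/101920703 127863427/305762109 -156421718/305762109; 127863427/305762109 24166721941/2751858981 -24060175820/2751858981; -156421718/305762109 -24060175820/2751858981 24525252022/2751858981]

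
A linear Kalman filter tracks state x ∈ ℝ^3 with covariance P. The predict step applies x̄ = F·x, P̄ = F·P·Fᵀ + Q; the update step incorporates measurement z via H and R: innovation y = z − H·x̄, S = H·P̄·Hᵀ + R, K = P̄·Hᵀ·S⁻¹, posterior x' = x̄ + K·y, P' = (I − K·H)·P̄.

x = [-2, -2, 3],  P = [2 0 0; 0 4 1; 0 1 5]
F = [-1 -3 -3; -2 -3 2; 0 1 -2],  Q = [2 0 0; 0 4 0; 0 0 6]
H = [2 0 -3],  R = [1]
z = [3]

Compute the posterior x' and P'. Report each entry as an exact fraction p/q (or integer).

x' = [-3112/395, 4458/395, -2476/395]
P' = [20236/395 -8879/395 13443/395; -8879/395 12516/395 -5952/395; 13443/395 -5952/395 8974/395]

x̄ = F·x = [-1, 16, -8]
P̄ = F·P·Fᵀ + Q = [103 13 21; 13 56 -24; 21 -24 26]
y = z − H·x̄ = [-19]
S = H·P̄·Hᵀ + R = [395]
K = P̄·Hᵀ·S⁻¹ = [143/395; 98/395; -36/395]
x' = x̄ + K·y = [-3112/395, 4458/395, -2476/395]
P' = (I − K·H)·P̄ = [20236/395 -8879/395 13443/395; -8879/395 12516/395 -5952/395; 13443/395 -5952/395 8974/395]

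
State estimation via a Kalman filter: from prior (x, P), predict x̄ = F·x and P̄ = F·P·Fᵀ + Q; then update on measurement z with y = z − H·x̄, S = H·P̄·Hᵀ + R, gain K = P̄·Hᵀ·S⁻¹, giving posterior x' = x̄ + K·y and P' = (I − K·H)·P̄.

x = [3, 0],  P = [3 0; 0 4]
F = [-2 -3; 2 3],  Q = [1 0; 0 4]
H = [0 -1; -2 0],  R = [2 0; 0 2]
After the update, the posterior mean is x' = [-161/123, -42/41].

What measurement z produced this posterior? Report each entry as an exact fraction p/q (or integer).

x̄ = F·x = [-6, 6]
P̄ = F·P·Fᵀ + Q = [49 -48; -48 52]
S = H·P̄·Hᵀ + R = [54 -96; -96 198]
K = P̄·Hᵀ·S⁻¹ = [8/123 -19/41; -30/41 16/123]
x' − x̄ = [577/123, -288/41] = K·y
y = (KᵀK)⁻¹·Kᵀ·(x' − x̄) = [8, -9]
z = y + H·x̄ = [8, -9] + [-6, 12] = [2, 3]

z = [2, 3]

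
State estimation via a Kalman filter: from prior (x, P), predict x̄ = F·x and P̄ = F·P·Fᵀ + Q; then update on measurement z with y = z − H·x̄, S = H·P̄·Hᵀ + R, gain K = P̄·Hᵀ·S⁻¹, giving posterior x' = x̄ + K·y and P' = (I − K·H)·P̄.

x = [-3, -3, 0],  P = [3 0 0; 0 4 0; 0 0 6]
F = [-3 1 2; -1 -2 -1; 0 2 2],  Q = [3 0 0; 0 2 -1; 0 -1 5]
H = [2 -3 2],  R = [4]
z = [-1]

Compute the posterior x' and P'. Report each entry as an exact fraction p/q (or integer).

x' = [4636/465, 8369/1395, -2104/1395]
P' = [3949/155 6316/465 -2231/465; 6316/465 11744/1395 -1654/1395; -2231/465 -1654/1395 4694/1395]

x̄ = F·x = [6, 9, -6]
P̄ = F·P·Fᵀ + Q = [58 -11 32; -11 27 -29; 32 -29 45]
y = z − H·x̄ = [26]
S = H·P̄·Hᵀ + R = [1395]
K = P̄·Hᵀ·S⁻¹ = [71/465; -161/1395; 241/1395]
x' = x̄ + K·y = [4636/465, 8369/1395, -2104/1395]
P' = (I − K·H)·P̄ = [3949/155 6316/465 -2231/465; 6316/465 11744/1395 -1654/1395; -2231/465 -1654/1395 4694/1395]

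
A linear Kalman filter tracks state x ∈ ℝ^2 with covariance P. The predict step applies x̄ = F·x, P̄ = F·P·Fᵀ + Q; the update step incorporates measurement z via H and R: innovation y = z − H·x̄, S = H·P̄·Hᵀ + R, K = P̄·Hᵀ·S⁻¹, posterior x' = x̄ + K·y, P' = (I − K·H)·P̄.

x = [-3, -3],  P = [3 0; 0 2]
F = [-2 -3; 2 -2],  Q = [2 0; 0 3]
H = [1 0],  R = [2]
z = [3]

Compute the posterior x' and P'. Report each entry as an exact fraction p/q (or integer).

x̄ = F·x = [15, 0]
P̄ = F·P·Fᵀ + Q = [32 0; 0 23]
y = z − H·x̄ = [-12]
S = H·P̄·Hᵀ + R = [34]
K = P̄·Hᵀ·S⁻¹ = [16/17; 0]
x' = x̄ + K·y = [63/17, 0]
P' = (I − K·H)·P̄ = [32/17 0; 0 23]

x' = [63/17, 0]
P' = [32/17 0; 0 23]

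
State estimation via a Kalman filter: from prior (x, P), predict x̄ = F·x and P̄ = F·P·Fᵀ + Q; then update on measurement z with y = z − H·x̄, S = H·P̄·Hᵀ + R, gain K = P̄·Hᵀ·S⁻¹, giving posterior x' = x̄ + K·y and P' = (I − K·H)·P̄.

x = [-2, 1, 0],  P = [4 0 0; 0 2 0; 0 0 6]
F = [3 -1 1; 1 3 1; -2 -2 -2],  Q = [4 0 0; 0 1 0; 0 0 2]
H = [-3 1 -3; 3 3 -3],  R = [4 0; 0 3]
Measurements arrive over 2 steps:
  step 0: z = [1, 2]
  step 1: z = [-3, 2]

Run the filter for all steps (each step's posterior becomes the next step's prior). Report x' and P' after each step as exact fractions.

step 0: x̄ = F·x = [-7, 1, 2]
step 0: P̄ = F·P·Fᵀ + Q = [48 12 -32; 12 29 -32; -32 -32 50]
step 0: y = z − H·x̄ = [-15, 26]
step 0: S = H·P̄·Hᵀ + R = [459 417; 417 2514]
step 0: K = P̄·Hᵀ·S⁻¹ = [-22844/108893 15744/108893; 44141/326679 21136/326679; -24530/326679 -40372/326679]
step 0: x' = x̄ + K·y = [-10247/108893, 214100/326679, -28364/326679]
step 0: P' = (I − K·H)·P̄ = [59136/108893 -108104/108893 -64712/108893; -108104/108893 916358/326679 570910/326679; -64712/108893 570910/326679 417146/326679]
step 1: x̄ = F·x = [-334687/326679, 583195/326679, -103330/108893]
step 1: P̄ = F·P·Fᵀ + Q = [3876128/326679 -4028924/326679 928104/108893; -4028924/326679 10259771/326679 -2627832/108893; 928104/108893 -2627832/108893 2372234/108893]
step 1: y = z − H·x̄ = [-3497263/326679, -340712/108893]
step 1: S = H·P̄·Hᵀ + R = [232094093/326679 59573325/108893; 59573325/108893 70506042/108893]
step 1: K = P̄·Hᵀ·S⁻¹ = [-3575214212/17500643489 327400752/2500091927; 2205692963/17500643489 234244608/2500091927; -1429094574/17500643489 -260666516/2500091927]
step 1: x' = x̄ + K·y = [1882009053/2500091927, 357008590/2500091927, 628818028/2500091927]
step 1: P' = (I − K·H)·P̄ = [6694055600/17500643489 -9494030480/17500643489 -5091780144/17500643489; -9494030480/17500643489 26530273898/17500643489 15396531162/17500643489; -5091780144/17500643489 15396531162/17500643489 12129416630/17500643489]

step 0: x' = [-10247/108893, 214100/326679, -28364/326679], P' = [59136/108893 -108104/108893 -64712/108893; -108104/108893 916358/326679 570910/326679; -64712/108893 570910/326679 417146/326679]
step 1: x' = [1882009053/2500091927, 357008590/2500091927, 628818028/2500091927], P' = [6694055600/17500643489 -9494030480/17500643489 -5091780144/17500643489; -9494030480/17500643489 26530273898/17500643489 15396531162/17500643489; -5091780144/17500643489 15396531162/17500643489 12129416630/17500643489]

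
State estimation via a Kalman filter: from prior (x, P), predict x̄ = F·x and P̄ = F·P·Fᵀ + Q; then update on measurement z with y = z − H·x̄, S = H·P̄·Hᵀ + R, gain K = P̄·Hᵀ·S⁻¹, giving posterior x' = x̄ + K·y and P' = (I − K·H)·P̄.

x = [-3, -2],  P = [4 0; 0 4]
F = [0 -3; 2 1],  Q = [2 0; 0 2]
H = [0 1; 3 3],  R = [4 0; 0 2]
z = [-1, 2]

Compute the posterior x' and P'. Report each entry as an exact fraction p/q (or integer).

x̄ = F·x = [6, -8]
P̄ = F·P·Fᵀ + Q = [38 -12; -12 22]
y = z − H·x̄ = [7, 8]
S = H·P̄·Hᵀ + R = [26 30; 30 326]
K = P̄·Hᵀ·S⁻¹ = [-1563/1894 597/1894; 784/947 15/947]
x' = x̄ + K·y = [5199/1894, -1968/947]
P' = (I − K·H)·P̄ = [3325/947 -3126/947; -3126/947 3136/947]

x' = [5199/1894, -1968/947]
P' = [3325/947 -3126/947; -3126/947 3136/947]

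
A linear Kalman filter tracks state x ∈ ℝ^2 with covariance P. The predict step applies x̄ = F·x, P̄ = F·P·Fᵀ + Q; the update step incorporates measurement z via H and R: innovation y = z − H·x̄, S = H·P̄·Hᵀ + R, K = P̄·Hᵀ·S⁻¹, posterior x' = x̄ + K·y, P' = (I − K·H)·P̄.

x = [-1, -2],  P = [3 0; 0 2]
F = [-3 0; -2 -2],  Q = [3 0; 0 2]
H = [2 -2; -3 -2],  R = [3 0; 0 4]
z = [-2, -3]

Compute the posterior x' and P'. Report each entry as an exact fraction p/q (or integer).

x̄ = F·x = [3, 6]
P̄ = F·P·Fᵀ + Q = [30 18; 18 22]
y = z − H·x̄ = [4, 18]
S = H·P̄·Hᵀ + R = [67 -56; -56 578]
K = P̄·Hᵀ·S⁻¹ = [3408/17795 -3549/17795; -5056/17795 -3507/17795]
x' = x̄ + K·y = [627/3559, 4684/3559]
P' = (I − K·H)·P̄ = [4884/17795 -228/17795; -228/17795 7356/17795]

x' = [627/3559, 4684/3559]
P' = [4884/17795 -228/17795; -228/17795 7356/17795]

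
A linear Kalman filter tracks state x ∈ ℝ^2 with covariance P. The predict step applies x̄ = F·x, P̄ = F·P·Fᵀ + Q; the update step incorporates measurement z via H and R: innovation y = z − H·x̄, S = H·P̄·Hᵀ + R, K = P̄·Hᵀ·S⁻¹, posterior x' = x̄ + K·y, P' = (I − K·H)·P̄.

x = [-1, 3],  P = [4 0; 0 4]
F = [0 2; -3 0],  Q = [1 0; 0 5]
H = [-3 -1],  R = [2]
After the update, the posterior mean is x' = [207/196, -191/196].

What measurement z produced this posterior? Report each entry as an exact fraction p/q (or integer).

x̄ = F·x = [6, 3]
P̄ = F·P·Fᵀ + Q = [17 0; 0 41]
S = H·P̄·Hᵀ + R = [196]
K = P̄·Hᵀ·S⁻¹ = [-51/196; -41/196]
x' − x̄ = [-969/196, -779/196] = K·y
y = (KᵀK)⁻¹·Kᵀ·(x' − x̄) = [19]
z = y + H·x̄ = [19] + [-21] = [-2]

z = [-2]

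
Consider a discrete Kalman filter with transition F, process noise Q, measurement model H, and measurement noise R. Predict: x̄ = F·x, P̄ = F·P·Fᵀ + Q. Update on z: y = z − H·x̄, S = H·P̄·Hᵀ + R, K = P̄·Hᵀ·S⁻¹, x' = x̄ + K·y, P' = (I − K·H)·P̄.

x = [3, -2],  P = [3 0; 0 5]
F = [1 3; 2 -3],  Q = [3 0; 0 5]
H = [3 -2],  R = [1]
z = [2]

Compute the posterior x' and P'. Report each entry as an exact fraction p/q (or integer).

x̄ = F·x = [-3, 12]
P̄ = F·P·Fᵀ + Q = [51 -39; -39 62]
y = z − H·x̄ = [35]
S = H·P̄·Hᵀ + R = [1176]
K = P̄·Hᵀ·S⁻¹ = [11/56; -241/1176]
x' = x̄ + K·y = [31/8, 811/168]
P' = (I − K·H)·P̄ = [45/8 467/56; 467/56 14831/1176]

x' = [31/8, 811/168]
P' = [45/8 467/56; 467/56 14831/1176]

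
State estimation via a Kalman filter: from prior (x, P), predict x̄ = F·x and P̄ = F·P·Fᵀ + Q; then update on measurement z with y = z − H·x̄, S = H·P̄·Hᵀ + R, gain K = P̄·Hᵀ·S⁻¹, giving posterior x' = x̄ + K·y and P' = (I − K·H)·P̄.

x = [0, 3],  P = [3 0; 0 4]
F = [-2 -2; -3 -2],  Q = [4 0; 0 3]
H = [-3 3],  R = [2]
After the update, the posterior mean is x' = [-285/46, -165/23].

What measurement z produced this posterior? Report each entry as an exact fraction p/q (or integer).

z = [-3]

x̄ = F·x = [-6, -6]
P̄ = F·P·Fᵀ + Q = [32 34; 34 46]
S = H·P̄·Hᵀ + R = [92]
K = P̄·Hᵀ·S⁻¹ = [3/46; 9/23]
x' − x̄ = [-9/46, -27/23] = K·y
y = (KᵀK)⁻¹·Kᵀ·(x' − x̄) = [-3]
z = y + H·x̄ = [-3] + [0] = [-3]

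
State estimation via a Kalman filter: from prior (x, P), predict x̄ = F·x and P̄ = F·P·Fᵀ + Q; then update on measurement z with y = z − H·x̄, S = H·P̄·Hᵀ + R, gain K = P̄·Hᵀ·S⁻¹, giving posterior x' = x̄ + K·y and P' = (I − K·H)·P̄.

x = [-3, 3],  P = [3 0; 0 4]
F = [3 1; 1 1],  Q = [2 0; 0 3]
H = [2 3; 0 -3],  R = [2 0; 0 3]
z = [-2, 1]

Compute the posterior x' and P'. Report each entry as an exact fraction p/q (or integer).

x' = [-1291/1186, -26/593]
P' = [2481/2372 -235/593; -235/593 166/593]

x̄ = F·x = [-6, 0]
P̄ = F·P·Fᵀ + Q = [33 13; 13 10]
y = z − H·x̄ = [10, 1]
S = H·P̄·Hᵀ + R = [380 -168; -168 93]
K = P̄·Hᵀ·S⁻¹ = [1071/2372 235/593; 14/593 -166/593]
x' = x̄ + K·y = [-1291/1186, -26/593]
P' = (I − K·H)·P̄ = [2481/2372 -235/593; -235/593 166/593]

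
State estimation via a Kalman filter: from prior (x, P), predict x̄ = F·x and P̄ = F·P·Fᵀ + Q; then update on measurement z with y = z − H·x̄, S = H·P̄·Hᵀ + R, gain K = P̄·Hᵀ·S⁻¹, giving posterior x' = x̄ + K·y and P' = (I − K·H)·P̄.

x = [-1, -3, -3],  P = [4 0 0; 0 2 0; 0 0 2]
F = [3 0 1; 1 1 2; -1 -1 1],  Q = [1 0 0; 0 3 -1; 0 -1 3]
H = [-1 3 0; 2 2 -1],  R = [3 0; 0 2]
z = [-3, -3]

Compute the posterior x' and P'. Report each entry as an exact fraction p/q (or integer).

x' = [-1089/3746, -2396/1873, -135/1873]
P' = [4821/3746 432/1873 4452/1873; 432/1873 1864/5619 1686/1873; 4452/1873 1686/1873 38078/5619]

x̄ = F·x = [-6, -10, 1]
P̄ = F·P·Fᵀ + Q = [39 16 -10; 16 17 -3; -10 -3 11]
y = z − H·x̄ = [21, 30]
S = H·P̄·Hᵀ + R = [99 87; 87 417]
K = P̄·Hᵀ·S⁻¹ = [-743/3746 1233/3746; 1432/5619 631/5619; 202/1873 -625/5619]
x' = x̄ + K·y = [-1089/3746, -2396/1873, -135/1873]
P' = (I − K·H)·P̄ = [4821/3746 432/1873 4452/1873; 432/1873 1864/5619 1686/1873; 4452/1873 1686/1873 38078/5619]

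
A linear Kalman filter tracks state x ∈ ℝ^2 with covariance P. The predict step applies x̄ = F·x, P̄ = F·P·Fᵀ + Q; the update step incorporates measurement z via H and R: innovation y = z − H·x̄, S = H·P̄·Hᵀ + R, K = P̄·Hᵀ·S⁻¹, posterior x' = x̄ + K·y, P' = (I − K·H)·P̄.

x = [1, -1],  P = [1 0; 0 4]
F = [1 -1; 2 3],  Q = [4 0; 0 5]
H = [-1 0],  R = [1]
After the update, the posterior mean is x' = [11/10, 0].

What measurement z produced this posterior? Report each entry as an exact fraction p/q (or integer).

z = [-1]

x̄ = F·x = [2, -1]
P̄ = F·P·Fᵀ + Q = [9 -10; -10 45]
S = H·P̄·Hᵀ + R = [10]
K = P̄·Hᵀ·S⁻¹ = [-9/10; 1]
x' − x̄ = [-9/10, 1] = K·y
y = (KᵀK)⁻¹·Kᵀ·(x' − x̄) = [1]
z = y + H·x̄ = [1] + [-2] = [-1]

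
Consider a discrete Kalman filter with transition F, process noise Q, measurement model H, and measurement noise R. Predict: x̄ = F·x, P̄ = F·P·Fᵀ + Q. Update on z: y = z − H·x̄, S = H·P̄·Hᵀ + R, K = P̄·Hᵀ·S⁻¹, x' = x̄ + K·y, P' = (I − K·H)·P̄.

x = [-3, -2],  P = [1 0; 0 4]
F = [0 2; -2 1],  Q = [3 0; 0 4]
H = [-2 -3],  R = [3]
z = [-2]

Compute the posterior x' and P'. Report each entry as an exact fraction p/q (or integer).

x̄ = F·x = [-4, 4]
P̄ = F·P·Fᵀ + Q = [19 8; 8 12]
y = z − H·x̄ = [2]
S = H·P̄·Hᵀ + R = [283]
K = P̄·Hᵀ·S⁻¹ = [-62/283; -52/283]
x' = x̄ + K·y = [-1256/283, 1028/283]
P' = (I − K·H)·P̄ = [1533/283 -960/283; -960/283 692/283]

x' = [-1256/283, 1028/283]
P' = [1533/283 -960/283; -960/283 692/283]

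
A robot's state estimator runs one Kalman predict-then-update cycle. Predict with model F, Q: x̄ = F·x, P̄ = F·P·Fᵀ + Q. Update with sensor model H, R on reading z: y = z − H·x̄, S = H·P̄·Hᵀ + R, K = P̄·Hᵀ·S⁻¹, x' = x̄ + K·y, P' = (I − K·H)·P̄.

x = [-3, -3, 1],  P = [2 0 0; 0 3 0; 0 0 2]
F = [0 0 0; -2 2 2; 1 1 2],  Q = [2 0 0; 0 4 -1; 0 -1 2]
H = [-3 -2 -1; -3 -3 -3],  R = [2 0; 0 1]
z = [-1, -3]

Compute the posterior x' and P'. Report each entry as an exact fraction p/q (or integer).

x' = [-579/730, 3381/1460, -43/73]
P' = [2471/1825 -8139/3650 306/365; -8139/3650 38101/7300 -1092/365; 306/365 -1092/365 168/73]

x̄ = F·x = [0, 2, -4]
P̄ = F·P·Fᵀ + Q = [2 0 0; 0 32 9; 0 9 15]
y = z − H·x̄ = [-1, -9]
S = H·P̄·Hᵀ + R = [199 336; 336 604]
K = P̄·Hᵀ·S⁻¹ = [-402/1825 411/3650; -691/1825 51/7300; 213/365 -162/365]
x' = x̄ + K·y = [-579/730, 3381/1460, -43/73]
P' = (I − K·H)·P̄ = [2471/1825 -8139/3650 306/365; -8139/3650 38101/7300 -1092/365; 306/365 -1092/365 168/73]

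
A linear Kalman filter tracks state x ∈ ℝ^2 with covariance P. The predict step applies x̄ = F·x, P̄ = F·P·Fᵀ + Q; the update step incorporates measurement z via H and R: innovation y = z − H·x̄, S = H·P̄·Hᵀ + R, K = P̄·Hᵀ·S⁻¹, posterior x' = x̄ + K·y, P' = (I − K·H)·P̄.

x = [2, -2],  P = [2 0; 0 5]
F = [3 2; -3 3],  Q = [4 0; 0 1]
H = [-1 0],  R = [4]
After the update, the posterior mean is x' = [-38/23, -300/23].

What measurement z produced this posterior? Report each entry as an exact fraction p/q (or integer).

z = [2]

x̄ = F·x = [2, -12]
P̄ = F·P·Fᵀ + Q = [42 12; 12 64]
S = H·P̄·Hᵀ + R = [46]
K = P̄·Hᵀ·S⁻¹ = [-21/23; -6/23]
x' − x̄ = [-84/23, -24/23] = K·y
y = (KᵀK)⁻¹·Kᵀ·(x' − x̄) = [4]
z = y + H·x̄ = [4] + [-2] = [2]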